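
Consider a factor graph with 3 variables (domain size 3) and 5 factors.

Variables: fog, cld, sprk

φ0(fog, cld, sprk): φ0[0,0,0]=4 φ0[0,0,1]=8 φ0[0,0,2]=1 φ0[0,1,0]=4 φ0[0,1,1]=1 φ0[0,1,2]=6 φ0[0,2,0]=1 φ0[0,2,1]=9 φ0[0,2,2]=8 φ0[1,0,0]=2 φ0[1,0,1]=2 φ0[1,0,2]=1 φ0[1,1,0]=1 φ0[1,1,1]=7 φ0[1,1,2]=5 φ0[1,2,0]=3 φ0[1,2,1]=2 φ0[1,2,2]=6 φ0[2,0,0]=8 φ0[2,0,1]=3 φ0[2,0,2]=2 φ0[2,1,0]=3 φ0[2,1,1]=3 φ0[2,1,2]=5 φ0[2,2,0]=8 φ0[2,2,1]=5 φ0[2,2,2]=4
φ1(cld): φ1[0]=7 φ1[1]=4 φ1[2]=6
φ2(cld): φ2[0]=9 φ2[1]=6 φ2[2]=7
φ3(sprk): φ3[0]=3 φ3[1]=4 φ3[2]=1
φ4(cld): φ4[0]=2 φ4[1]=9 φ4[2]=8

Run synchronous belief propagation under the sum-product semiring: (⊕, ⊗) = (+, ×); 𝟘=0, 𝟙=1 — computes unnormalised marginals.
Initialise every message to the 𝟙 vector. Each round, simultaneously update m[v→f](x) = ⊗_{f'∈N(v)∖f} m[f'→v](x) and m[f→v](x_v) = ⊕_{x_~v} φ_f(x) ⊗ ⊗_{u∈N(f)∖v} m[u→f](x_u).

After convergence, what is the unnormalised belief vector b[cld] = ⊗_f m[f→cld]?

init: all messages = 𝟙 over 3 values
r1 m[φ0→fog] = [42, 29, 41]
r1 m[φ0→cld] = [31, 35, 46]
r1 m[φ0→sprk] = [34, 40, 38]
r1 m[φ1→cld] = [7, 4, 6]
r1 m[φ2→cld] = [9, 6, 7]
r1 m[φ3→sprk] = [3, 4, 1]
r1 m[φ4→cld] = [2, 9, 8]
r1 m[fog→φ0] = [1, 1, 1]
r1 m[cld→φ0] = [1, 1, 1]
r1 m[cld→φ1] = [1, 1, 1]
r1 m[cld→φ2] = [1, 1, 1]
r1 m[cld→φ4] = [1, 1, 1]
r1 m[sprk→φ0] = [1, 1, 1]
r1 m[sprk→φ3] = [1, 1, 1]
r2 m[φ0→fog] = [42, 29, 41]
r2 m[φ0→cld] = [31, 35, 46]
r2 m[φ0→sprk] = [34, 40, 38]
r2 m[φ1→cld] = [7, 4, 6]
r2 m[φ2→cld] = [9, 6, 7]
r2 m[φ3→sprk] = [3, 4, 1]
r2 m[φ4→cld] = [2, 9, 8]
r2 m[fog→φ0] = [1, 1, 1]
r2 m[cld→φ0] = [126, 216, 336]
r2 m[cld→φ1] = [558, 1890, 2576]
r2 m[cld→φ2] = [434, 1260, 2208]
r2 m[cld→φ4] = [1953, 840, 1932]
r2 m[sprk→φ0] = [3, 4, 1]
r2 m[sprk→φ3] = [34, 40, 38]
r3 m[φ0→fog] = [26214, 17394, 26532]
r3 m[φ0→cld] = [98, 84, 118]
r3 m[φ0→sprk] = [7524, 9390, 10008]
r3 m[φ1→cld] = [7, 4, 6]
r3 m[φ2→cld] = [9, 6, 7]
r3 m[φ3→sprk] = [3, 4, 1]
r3 m[φ4→cld] = [2, 9, 8]
r3 m[fog→φ0] = [1, 1, 1]
r3 m[cld→φ0] = [126, 216, 336]
r3 m[cld→φ1] = [558, 1890, 2576]
r3 m[cld→φ2] = [434, 1260, 2208]
r3 m[cld→φ4] = [1953, 840, 1932]
r3 m[sprk→φ0] = [3, 4, 1]
r3 m[sprk→φ3] = [34, 40, 38]
r4 m[φ0→fog] = [26214, 17394, 26532]
r4 m[φ0→cld] = [98, 84, 118]
r4 m[φ0→sprk] = [7524, 9390, 10008]
r4 m[φ1→cld] = [7, 4, 6]
r4 m[φ2→cld] = [9, 6, 7]
r4 m[φ3→sprk] = [3, 4, 1]
r4 m[φ4→cld] = [2, 9, 8]
r4 m[fog→φ0] = [1, 1, 1]
r4 m[cld→φ0] = [126, 216, 336]
r4 m[cld→φ1] = [1764, 4536, 6608]
r4 m[cld→φ2] = [1372, 3024, 5664]
r4 m[cld→φ4] = [6174, 2016, 4956]
r4 m[sprk→φ0] = [3, 4, 1]
r4 m[sprk→φ3] = [7524, 9390, 10008]
r5 m[φ0→fog] = [26214, 17394, 26532]
r5 m[φ0→cld] = [98, 84, 118]
r5 m[φ0→sprk] = [7524, 9390, 10008]
r5 m[φ1→cld] = [7, 4, 6]
r5 m[φ2→cld] = [9, 6, 7]
r5 m[φ3→sprk] = [3, 4, 1]
r5 m[φ4→cld] = [2, 9, 8]
r5 m[fog→φ0] = [1, 1, 1]
r5 m[cld→φ0] = [126, 216, 336]
r5 m[cld→φ1] = [1764, 4536, 6608]
r5 m[cld→φ2] = [1372, 3024, 5664]
r5 m[cld→φ4] = [6174, 2016, 4956]
r5 m[sprk→φ0] = [3, 4, 1]
r5 m[sprk→φ3] = [7524, 9390, 10008]
fixed point reached at round 5
b[cld] = ⊗ incoming = [12348, 18144, 39648]

b[cld] = [12348, 18144, 39648]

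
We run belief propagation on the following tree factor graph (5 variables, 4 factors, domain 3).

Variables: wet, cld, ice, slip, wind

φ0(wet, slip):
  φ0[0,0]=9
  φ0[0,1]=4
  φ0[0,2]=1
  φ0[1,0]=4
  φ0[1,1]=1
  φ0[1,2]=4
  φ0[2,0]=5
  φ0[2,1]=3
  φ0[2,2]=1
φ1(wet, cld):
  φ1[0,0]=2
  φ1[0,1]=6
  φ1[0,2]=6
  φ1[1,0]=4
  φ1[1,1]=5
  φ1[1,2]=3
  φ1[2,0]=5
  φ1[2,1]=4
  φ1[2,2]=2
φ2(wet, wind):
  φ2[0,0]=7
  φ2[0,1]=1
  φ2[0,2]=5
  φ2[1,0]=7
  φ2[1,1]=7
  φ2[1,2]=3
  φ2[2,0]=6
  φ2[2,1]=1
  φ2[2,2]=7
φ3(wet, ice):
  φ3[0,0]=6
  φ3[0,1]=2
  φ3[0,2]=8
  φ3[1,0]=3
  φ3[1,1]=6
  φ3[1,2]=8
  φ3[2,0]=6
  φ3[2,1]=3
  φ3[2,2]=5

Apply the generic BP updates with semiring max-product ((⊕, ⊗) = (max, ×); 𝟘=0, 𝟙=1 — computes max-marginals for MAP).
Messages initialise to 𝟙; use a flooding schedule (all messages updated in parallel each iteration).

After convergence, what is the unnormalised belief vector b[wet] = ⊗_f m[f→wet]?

init: all messages = 𝟙 over 3 values
r1 m[φ0→wet] = [9, 4, 5]
r1 m[φ0→slip] = [9, 4, 4]
r1 m[φ1→wet] = [6, 5, 5]
r1 m[φ1→cld] = [5, 6, 6]
r1 m[φ2→wet] = [7, 7, 7]
r1 m[φ2→wind] = [7, 7, 7]
r1 m[φ3→wet] = [8, 8, 6]
r1 m[φ3→ice] = [6, 6, 8]
r1 m[wet→φ0] = [1, 1, 1]
r1 m[wet→φ1] = [1, 1, 1]
r1 m[wet→φ2] = [1, 1, 1]
r1 m[wet→φ3] = [1, 1, 1]
r1 m[cld→φ1] = [1, 1, 1]
r1 m[ice→φ3] = [1, 1, 1]
r1 m[slip→φ0] = [1, 1, 1]
r1 m[wind→φ2] = [1, 1, 1]
r2 m[φ0→wet] = [9, 4, 5]
r2 m[φ0→slip] = [9, 4, 4]
r2 m[φ1→wet] = [6, 5, 5]
r2 m[φ1→cld] = [5, 6, 6]
r2 m[φ2→wet] = [7, 7, 7]
r2 m[φ2→wind] = [7, 7, 7]
r2 m[φ3→wet] = [8, 8, 6]
r2 m[φ3→ice] = [6, 6, 8]
r2 m[wet→φ0] = [336, 280, 210]
r2 m[wet→φ1] = [504, 224, 210]
r2 m[wet→φ2] = [432, 160, 150]
r2 m[wet→φ3] = [378, 140, 175]
r2 m[cld→φ1] = [1, 1, 1]
r2 m[ice→φ3] = [1, 1, 1]
r2 m[slip→φ0] = [1, 1, 1]
r2 m[wind→φ2] = [1, 1, 1]
r3 m[φ0→wet] = [9, 4, 5]
r3 m[φ0→slip] = [3024, 1344, 1120]
r3 m[φ1→wet] = [6, 5, 5]
r3 m[φ1→cld] = [1050, 3024, 3024]
r3 m[φ2→wet] = [7, 7, 7]
r3 m[φ2→wind] = [3024, 1120, 2160]
r3 m[φ3→wet] = [8, 8, 6]
r3 m[φ3→ice] = [2268, 840, 3024]
r3 m[wet→φ0] = [336, 280, 210]
r3 m[wet→φ1] = [504, 224, 210]
r3 m[wet→φ2] = [432, 160, 150]
r3 m[wet→φ3] = [378, 140, 175]
r3 m[cld→φ1] = [1, 1, 1]
r3 m[ice→φ3] = [1, 1, 1]
r3 m[slip→φ0] = [1, 1, 1]
r3 m[wind→φ2] = [1, 1, 1]
r4 m[φ0→wet] = [9, 4, 5]
r4 m[φ0→slip] = [3024, 1344, 1120]
r4 m[φ1→wet] = [6, 5, 5]
r4 m[φ1→cld] = [1050, 3024, 3024]
r4 m[φ2→wet] = [7, 7, 7]
r4 m[φ2→wind] = [3024, 1120, 2160]
r4 m[φ3→wet] = [8, 8, 6]
r4 m[φ3→ice] = [2268, 840, 3024]
r4 m[wet→φ0] = [336, 280, 210]
r4 m[wet→φ1] = [504, 224, 210]
r4 m[wet→φ2] = [432, 160, 150]
r4 m[wet→φ3] = [378, 140, 175]
r4 m[cld→φ1] = [1, 1, 1]
r4 m[ice→φ3] = [1, 1, 1]
r4 m[slip→φ0] = [1, 1, 1]
r4 m[wind→φ2] = [1, 1, 1]
fixed point reached at round 4
b[wet] = ⊗ incoming = [3024, 1120, 1050]

b[wet] = [3024, 1120, 1050]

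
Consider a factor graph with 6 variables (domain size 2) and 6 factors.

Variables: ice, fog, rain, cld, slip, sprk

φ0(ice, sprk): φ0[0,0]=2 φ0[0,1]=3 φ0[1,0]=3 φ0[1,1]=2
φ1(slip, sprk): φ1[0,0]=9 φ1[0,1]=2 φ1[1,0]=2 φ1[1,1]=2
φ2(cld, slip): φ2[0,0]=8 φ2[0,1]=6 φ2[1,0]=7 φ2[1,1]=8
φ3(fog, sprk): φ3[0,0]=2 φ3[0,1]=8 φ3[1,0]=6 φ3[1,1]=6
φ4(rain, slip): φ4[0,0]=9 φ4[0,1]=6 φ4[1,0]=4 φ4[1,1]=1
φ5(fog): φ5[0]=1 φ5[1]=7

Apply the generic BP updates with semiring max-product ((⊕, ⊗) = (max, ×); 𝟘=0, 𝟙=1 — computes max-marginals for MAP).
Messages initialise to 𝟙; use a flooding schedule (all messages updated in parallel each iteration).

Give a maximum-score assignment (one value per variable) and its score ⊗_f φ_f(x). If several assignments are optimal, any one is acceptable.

assignment: (ice=1, fog=1, rain=0, cld=0, slip=0, sprk=0); score = 81648

init: all messages = 𝟙 over 2 values
r1 m[φ0→ice] = [3, 3]
r1 m[φ0→sprk] = [3, 3]
r1 m[φ1→slip] = [9, 2]
r1 m[φ1→sprk] = [9, 2]
r1 m[φ2→cld] = [8, 8]
r1 m[φ2→slip] = [8, 8]
r1 m[φ3→fog] = [8, 6]
r1 m[φ3→sprk] = [6, 8]
r1 m[φ4→rain] = [9, 4]
r1 m[φ4→slip] = [9, 6]
r1 m[φ5→fog] = [1, 7]
r1 m[ice→φ0] = [1, 1]
r1 m[fog→φ3] = [1, 1]
r1 m[fog→φ5] = [1, 1]
r1 m[rain→φ4] = [1, 1]
r1 m[cld→φ2] = [1, 1]
r1 m[slip→φ1] = [1, 1]
r1 m[slip→φ2] = [1, 1]
r1 m[slip→φ4] = [1, 1]
r1 m[sprk→φ0] = [1, 1]
r1 m[sprk→φ1] = [1, 1]
r1 m[sprk→φ3] = [1, 1]
r2 m[φ0→ice] = [3, 3]
r2 m[φ0→sprk] = [3, 3]
r2 m[φ1→slip] = [9, 2]
r2 m[φ1→sprk] = [9, 2]
r2 m[φ2→cld] = [8, 8]
r2 m[φ2→slip] = [8, 8]
r2 m[φ3→fog] = [8, 6]
r2 m[φ3→sprk] = [6, 8]
r2 m[φ4→rain] = [9, 4]
r2 m[φ4→slip] = [9, 6]
r2 m[φ5→fog] = [1, 7]
r2 m[ice→φ0] = [1, 1]
r2 m[fog→φ3] = [1, 7]
r2 m[fog→φ5] = [8, 6]
r2 m[rain→φ4] = [1, 1]
r2 m[cld→φ2] = [1, 1]
r2 m[slip→φ1] = [72, 48]
r2 m[slip→φ2] = [81, 12]
r2 m[slip→φ4] = [72, 16]
r2 m[sprk→φ0] = [54, 16]
r2 m[sprk→φ1] = [18, 24]
r2 m[sprk→φ3] = [27, 6]
r3 m[φ0→ice] = [108, 162]
r3 m[φ0→sprk] = [3, 3]
r3 m[φ1→slip] = [162, 48]
r3 m[φ1→sprk] = [648, 144]
r3 m[φ2→cld] = [648, 567]
r3 m[φ2→slip] = [8, 8]
r3 m[φ3→fog] = [54, 162]
r3 m[φ3→sprk] = [42, 42]
r3 m[φ4→rain] = [648, 288]
r3 m[φ4→slip] = [9, 6]
r3 m[φ5→fog] = [1, 7]
r3 m[ice→φ0] = [1, 1]
r3 m[fog→φ3] = [1, 7]
r3 m[fog→φ5] = [8, 6]
r3 m[rain→φ4] = [1, 1]
r3 m[cld→φ2] = [1, 1]
r3 m[slip→φ1] = [72, 48]
r3 m[slip→φ2] = [81, 12]
r3 m[slip→φ4] = [72, 16]
r3 m[sprk→φ0] = [54, 16]
r3 m[sprk→φ1] = [18, 24]
r3 m[sprk→φ3] = [27, 6]
r4 m[φ0→ice] = [108, 162]
r4 m[φ0→sprk] = [3, 3]
r4 m[φ1→slip] = [162, 48]
r4 m[φ1→sprk] = [648, 144]
r4 m[φ2→cld] = [648, 567]
r4 m[φ2→slip] = [8, 8]
r4 m[φ3→fog] = [54, 162]
r4 m[φ3→sprk] = [42, 42]
r4 m[φ4→rain] = [648, 288]
r4 m[φ4→slip] = [9, 6]
r4 m[φ5→fog] = [1, 7]
r4 m[ice→φ0] = [1, 1]
r4 m[fog→φ3] = [1, 7]
r4 m[fog→φ5] = [54, 162]
r4 m[rain→φ4] = [1, 1]
r4 m[cld→φ2] = [1, 1]
r4 m[slip→φ1] = [72, 48]
r4 m[slip→φ2] = [1458, 288]
r4 m[slip→φ4] = [1296, 384]
r4 m[sprk→φ0] = [27216, 6048]
r4 m[sprk→φ1] = [126, 126]
r4 m[sprk→φ3] = [1944, 432]
r5 m[φ0→ice] = [54432, 81648]
r5 m[φ0→sprk] = [3, 3]
r5 m[φ1→slip] = [1134, 252]
r5 m[φ1→sprk] = [648, 144]
r5 m[φ2→cld] = [11664, 10206]
r5 m[φ2→slip] = [8, 8]
r5 m[φ3→fog] = [3888, 11664]
r5 m[φ3→sprk] = [42, 42]
r5 m[φ4→rain] = [11664, 5184]
r5 m[φ4→slip] = [9, 6]
r5 m[φ5→fog] = [1, 7]
r5 m[ice→φ0] = [1, 1]
r5 m[fog→φ3] = [1, 7]
r5 m[fog→φ5] = [54, 162]
r5 m[rain→φ4] = [1, 1]
r5 m[cld→φ2] = [1, 1]
r5 m[slip→φ1] = [72, 48]
r5 m[slip→φ2] = [1458, 288]
r5 m[slip→φ4] = [1296, 384]
r5 m[sprk→φ0] = [27216, 6048]
r5 m[sprk→φ1] = [126, 126]
r5 m[sprk→φ3] = [1944, 432]
r6 m[φ0→ice] = [54432, 81648]
r6 m[φ0→sprk] = [3, 3]
r6 m[φ1→slip] = [1134, 252]
r6 m[φ1→sprk] = [648, 144]
r6 m[φ2→cld] = [11664, 10206]
r6 m[φ2→slip] = [8, 8]
r6 m[φ3→fog] = [3888, 11664]
r6 m[φ3→sprk] = [42, 42]
r6 m[φ4→rain] = [11664, 5184]
r6 m[φ4→slip] = [9, 6]
r6 m[φ5→fog] = [1, 7]
r6 m[ice→φ0] = [1, 1]
r6 m[fog→φ3] = [1, 7]
r6 m[fog→φ5] = [3888, 11664]
r6 m[rain→φ4] = [1, 1]
r6 m[cld→φ2] = [1, 1]
r6 m[slip→φ1] = [72, 48]
r6 m[slip→φ2] = [10206, 1512]
r6 m[slip→φ4] = [9072, 2016]
r6 m[sprk→φ0] = [27216, 6048]
r6 m[sprk→φ1] = [126, 126]
r6 m[sprk→φ3] = [1944, 432]
r7 m[φ0→ice] = [54432, 81648]
r7 m[φ0→sprk] = [3, 3]
r7 m[φ1→slip] = [1134, 252]
r7 m[φ1→sprk] = [648, 144]
r7 m[φ2→cld] = [81648, 71442]
r7 m[φ2→slip] = [8, 8]
r7 m[φ3→fog] = [3888, 11664]
r7 m[φ3→sprk] = [42, 42]
r7 m[φ4→rain] = [81648, 36288]
r7 m[φ4→slip] = [9, 6]
r7 m[φ5→fog] = [1, 7]
r7 m[ice→φ0] = [1, 1]
r7 m[fog→φ3] = [1, 7]
r7 m[fog→φ5] = [3888, 11664]
r7 m[rain→φ4] = [1, 1]
r7 m[cld→φ2] = [1, 1]
r7 m[slip→φ1] = [72, 48]
r7 m[slip→φ2] = [10206, 1512]
r7 m[slip→φ4] = [9072, 2016]
r7 m[sprk→φ0] = [27216, 6048]
r7 m[sprk→φ1] = [126, 126]
r7 m[sprk→φ3] = [1944, 432]
r8 m[φ0→ice] = [54432, 81648]
r8 m[φ0→sprk] = [3, 3]
r8 m[φ1→slip] = [1134, 252]
r8 m[φ1→sprk] = [648, 144]
r8 m[φ2→cld] = [81648, 71442]
r8 m[φ2→slip] = [8, 8]
r8 m[φ3→fog] = [3888, 11664]
r8 m[φ3→sprk] = [42, 42]
r8 m[φ4→rain] = [81648, 36288]
r8 m[φ4→slip] = [9, 6]
r8 m[φ5→fog] = [1, 7]
r8 m[ice→φ0] = [1, 1]
r8 m[fog→φ3] = [1, 7]
r8 m[fog→φ5] = [3888, 11664]
r8 m[rain→φ4] = [1, 1]
r8 m[cld→φ2] = [1, 1]
r8 m[slip→φ1] = [72, 48]
r8 m[slip→φ2] = [10206, 1512]
r8 m[slip→φ4] = [9072, 2016]
r8 m[sprk→φ0] = [27216, 6048]
r8 m[sprk→φ1] = [126, 126]
r8 m[sprk→φ3] = [1944, 432]
fixed point reached at round 8
traceback from ice: (ice=1, fog=1, rain=0, cld=0, slip=0, sprk=0), score=81648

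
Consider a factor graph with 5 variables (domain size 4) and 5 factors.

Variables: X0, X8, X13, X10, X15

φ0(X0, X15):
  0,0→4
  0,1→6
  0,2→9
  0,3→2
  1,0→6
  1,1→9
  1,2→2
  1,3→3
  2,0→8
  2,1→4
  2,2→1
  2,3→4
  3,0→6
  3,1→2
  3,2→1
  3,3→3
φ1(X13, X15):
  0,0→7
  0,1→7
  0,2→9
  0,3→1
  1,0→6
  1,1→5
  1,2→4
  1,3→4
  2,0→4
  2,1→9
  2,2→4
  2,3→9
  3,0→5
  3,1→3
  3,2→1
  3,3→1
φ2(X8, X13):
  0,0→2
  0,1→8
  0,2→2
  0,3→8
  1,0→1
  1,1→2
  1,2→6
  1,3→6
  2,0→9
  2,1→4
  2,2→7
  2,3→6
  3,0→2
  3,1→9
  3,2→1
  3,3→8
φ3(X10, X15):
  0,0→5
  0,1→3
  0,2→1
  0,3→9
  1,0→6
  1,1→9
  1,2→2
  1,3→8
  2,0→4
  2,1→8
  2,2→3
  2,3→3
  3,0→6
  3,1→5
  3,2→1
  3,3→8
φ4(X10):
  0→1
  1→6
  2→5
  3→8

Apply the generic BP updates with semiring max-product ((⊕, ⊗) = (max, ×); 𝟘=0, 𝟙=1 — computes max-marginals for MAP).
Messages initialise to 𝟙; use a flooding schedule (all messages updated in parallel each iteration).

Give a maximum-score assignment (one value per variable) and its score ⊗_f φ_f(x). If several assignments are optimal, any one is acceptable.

assignment: (X0=1, X8=2, X13=0, X10=1, X15=1); score = 30618

init: all messages = 𝟙 over 4 values
r1 m[φ0→X0] = [9, 9, 8, 6]
r1 m[φ0→X15] = [8, 9, 9, 4]
r1 m[φ1→X13] = [9, 6, 9, 5]
r1 m[φ1→X15] = [7, 9, 9, 9]
r1 m[φ2→X8] = [8, 6, 9, 9]
r1 m[φ2→X13] = [9, 9, 7, 8]
r1 m[φ3→X10] = [9, 9, 8, 8]
r1 m[φ3→X15] = [6, 9, 3, 9]
r1 m[φ4→X10] = [1, 6, 5, 8]
r1 m[X0→φ0] = [1, 1, 1, 1]
r1 m[X8→φ2] = [1, 1, 1, 1]
r1 m[X13→φ1] = [1, 1, 1, 1]
r1 m[X13→φ2] = [1, 1, 1, 1]
r1 m[X10→φ3] = [1, 1, 1, 1]
r1 m[X10→φ4] = [1, 1, 1, 1]
r1 m[X15→φ0] = [1, 1, 1, 1]
r1 m[X15→φ1] = [1, 1, 1, 1]
r1 m[X15→φ3] = [1, 1, 1, 1]
r2 m[φ0→X0] = [9, 9, 8, 6]
r2 m[φ0→X15] = [8, 9, 9, 4]
r2 m[φ1→X13] = [9, 6, 9, 5]
r2 m[φ1→X15] = [7, 9, 9, 9]
r2 m[φ2→X8] = [8, 6, 9, 9]
r2 m[φ2→X13] = [9, 9, 7, 8]
r2 m[φ3→X10] = [9, 9, 8, 8]
r2 m[φ3→X15] = [6, 9, 3, 9]
r2 m[φ4→X10] = [1, 6, 5, 8]
r2 m[X0→φ0] = [1, 1, 1, 1]
r2 m[X8→φ2] = [1, 1, 1, 1]
r2 m[X13→φ1] = [9, 9, 7, 8]
r2 m[X13→φ2] = [9, 6, 9, 5]
r2 m[X10→φ3] = [1, 6, 5, 8]
r2 m[X10→φ4] = [9, 9, 8, 8]
r2 m[X15→φ0] = [42, 81, 27, 81]
r2 m[X15→φ1] = [48, 81, 27, 36]
r2 m[X15→φ3] = [56, 81, 81, 36]
r3 m[φ0→X0] = [486, 729, 336, 252]
r3 m[φ0→X15] = [8, 9, 9, 4]
r3 m[φ1→X13] = [567, 405, 729, 243]
r3 m[φ1→X15] = [63, 63, 81, 63]
r3 m[φ2→X8] = [48, 54, 81, 54]
r3 m[φ2→X13] = [9, 9, 7, 8]
r3 m[φ3→X10] = [324, 729, 648, 405]
r3 m[φ3→X15] = [48, 54, 15, 64]
r3 m[φ4→X10] = [1, 6, 5, 8]
r3 m[X0→φ0] = [1, 1, 1, 1]
r3 m[X8→φ2] = [1, 1, 1, 1]
r3 m[X13→φ1] = [9, 9, 7, 8]
r3 m[X13→φ2] = [9, 6, 9, 5]
r3 m[X10→φ3] = [1, 6, 5, 8]
r3 m[X10→φ4] = [9, 9, 8, 8]
r3 m[X15→φ0] = [42, 81, 27, 81]
r3 m[X15→φ1] = [48, 81, 27, 36]
r3 m[X15→φ3] = [56, 81, 81, 36]
r4 m[φ0→X0] = [486, 729, 336, 252]
r4 m[φ0→X15] = [8, 9, 9, 4]
r4 m[φ1→X13] = [567, 405, 729, 243]
r4 m[φ1→X15] = [63, 63, 81, 63]
r4 m[φ2→X8] = [48, 54, 81, 54]
r4 m[φ2→X13] = [9, 9, 7, 8]
r4 m[φ3→X10] = [324, 729, 648, 405]
r4 m[φ3→X15] = [48, 54, 15, 64]
r4 m[φ4→X10] = [1, 6, 5, 8]
r4 m[X0→φ0] = [1, 1, 1, 1]
r4 m[X8→φ2] = [1, 1, 1, 1]
r4 m[X13→φ1] = [9, 9, 7, 8]
r4 m[X13→φ2] = [567, 405, 729, 243]
r4 m[X10→φ3] = [1, 6, 5, 8]
r4 m[X10→φ4] = [324, 729, 648, 405]
r4 m[X15→φ0] = [3024, 3402, 1215, 4032]
r4 m[X15→φ1] = [384, 486, 135, 256]
r4 m[X15→φ3] = [504, 567, 729, 252]
r5 m[φ0→X0] = [20412, 30618, 24192, 18144]
r5 m[φ0→X15] = [8, 9, 9, 4]
r5 m[φ1→X13] = [3402, 2430, 4374, 1920]
r5 m[φ1→X15] = [63, 63, 81, 63]
r5 m[φ2→X8] = [3240, 4374, 5103, 3645]
r5 m[φ2→X13] = [9, 9, 7, 8]
r5 m[φ3→X10] = [2520, 5103, 4536, 3024]
r5 m[φ3→X15] = [48, 54, 15, 64]
r5 m[φ4→X10] = [1, 6, 5, 8]
r5 m[X0→φ0] = [1, 1, 1, 1]
r5 m[X8→φ2] = [1, 1, 1, 1]
r5 m[X13→φ1] = [9, 9, 7, 8]
r5 m[X13→φ2] = [567, 405, 729, 243]
r5 m[X10→φ3] = [1, 6, 5, 8]
r5 m[X10→φ4] = [324, 729, 648, 405]
r5 m[X15→φ0] = [3024, 3402, 1215, 4032]
r5 m[X15→φ1] = [384, 486, 135, 256]
r5 m[X15→φ3] = [504, 567, 729, 252]
r6 m[φ0→X0] = [20412, 30618, 24192, 18144]
r6 m[φ0→X15] = [8, 9, 9, 4]
r6 m[φ1→X13] = [3402, 2430, 4374, 1920]
r6 m[φ1→X15] = [63, 63, 81, 63]
r6 m[φ2→X8] = [3240, 4374, 5103, 3645]
r6 m[φ2→X13] = [9, 9, 7, 8]
r6 m[φ3→X10] = [2520, 5103, 4536, 3024]
r6 m[φ3→X15] = [48, 54, 15, 64]
r6 m[φ4→X10] = [1, 6, 5, 8]
r6 m[X0→φ0] = [1, 1, 1, 1]
r6 m[X8→φ2] = [1, 1, 1, 1]
r6 m[X13→φ1] = [9, 9, 7, 8]
r6 m[X13→φ2] = [3402, 2430, 4374, 1920]
r6 m[X10→φ3] = [1, 6, 5, 8]
r6 m[X10→φ4] = [2520, 5103, 4536, 3024]
r6 m[X15→φ0] = [3024, 3402, 1215, 4032]
r6 m[X15→φ1] = [384, 486, 135, 256]
r6 m[X15→φ3] = [504, 567, 729, 252]
r7 m[φ0→X0] = [20412, 30618, 24192, 18144]
r7 m[φ0→X15] = [8, 9, 9, 4]
r7 m[φ1→X13] = [3402, 2430, 4374, 1920]
r7 m[φ1→X15] = [63, 63, 81, 63]
r7 m[φ2→X8] = [19440, 26244, 30618, 21870]
r7 m[φ2→X13] = [9, 9, 7, 8]
r7 m[φ3→X10] = [2520, 5103, 4536, 3024]
r7 m[φ3→X15] = [48, 54, 15, 64]
r7 m[φ4→X10] = [1, 6, 5, 8]
r7 m[X0→φ0] = [1, 1, 1, 1]
r7 m[X8→φ2] = [1, 1, 1, 1]
r7 m[X13→φ1] = [9, 9, 7, 8]
r7 m[X13→φ2] = [3402, 2430, 4374, 1920]
r7 m[X10→φ3] = [1, 6, 5, 8]
r7 m[X10→φ4] = [2520, 5103, 4536, 3024]
r7 m[X15→φ0] = [3024, 3402, 1215, 4032]
r7 m[X15→φ1] = [384, 486, 135, 256]
r7 m[X15→φ3] = [504, 567, 729, 252]
r8 m[φ0→X0] = [20412, 30618, 24192, 18144]
r8 m[φ0→X15] = [8, 9, 9, 4]
r8 m[φ1→X13] = [3402, 2430, 4374, 1920]
r8 m[φ1→X15] = [63, 63, 81, 63]
r8 m[φ2→X8] = [19440, 26244, 30618, 21870]
r8 m[φ2→X13] = [9, 9, 7, 8]
r8 m[φ3→X10] = [2520, 5103, 4536, 3024]
r8 m[φ3→X15] = [48, 54, 15, 64]
r8 m[φ4→X10] = [1, 6, 5, 8]
r8 m[X0→φ0] = [1, 1, 1, 1]
r8 m[X8→φ2] = [1, 1, 1, 1]
r8 m[X13→φ1] = [9, 9, 7, 8]
r8 m[X13→φ2] = [3402, 2430, 4374, 1920]
r8 m[X10→φ3] = [1, 6, 5, 8]
r8 m[X10→φ4] = [2520, 5103, 4536, 3024]
r8 m[X15→φ0] = [3024, 3402, 1215, 4032]
r8 m[X15→φ1] = [384, 486, 135, 256]
r8 m[X15→φ3] = [504, 567, 729, 252]
fixed point reached at round 8
traceback from X0: (X0=1, X8=2, X13=0, X10=1, X15=1), score=30618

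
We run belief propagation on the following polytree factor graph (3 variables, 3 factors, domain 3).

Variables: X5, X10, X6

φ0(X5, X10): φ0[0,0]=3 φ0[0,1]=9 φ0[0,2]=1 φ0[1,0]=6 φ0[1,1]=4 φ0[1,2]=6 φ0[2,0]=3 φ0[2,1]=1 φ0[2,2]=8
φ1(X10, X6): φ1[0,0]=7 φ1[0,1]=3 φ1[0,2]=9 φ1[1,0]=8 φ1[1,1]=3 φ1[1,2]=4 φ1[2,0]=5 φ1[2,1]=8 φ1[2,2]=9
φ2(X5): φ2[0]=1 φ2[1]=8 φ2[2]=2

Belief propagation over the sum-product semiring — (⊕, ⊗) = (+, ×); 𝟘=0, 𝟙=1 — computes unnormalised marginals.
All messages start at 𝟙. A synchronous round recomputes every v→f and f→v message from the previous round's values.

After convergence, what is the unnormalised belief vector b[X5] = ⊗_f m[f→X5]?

b[X5] = [214, 2448, 496]

init: all messages = 𝟙 over 3 values
r1 m[φ0→X5] = [13, 16, 12]
r1 m[φ0→X10] = [12, 14, 15]
r1 m[φ1→X10] = [19, 15, 22]
r1 m[φ1→X6] = [20, 14, 22]
r1 m[φ2→X5] = [1, 8, 2]
r1 m[X5→φ0] = [1, 1, 1]
r1 m[X5→φ2] = [1, 1, 1]
r1 m[X10→φ0] = [1, 1, 1]
r1 m[X10→φ1] = [1, 1, 1]
r1 m[X6→φ1] = [1, 1, 1]
r2 m[φ0→X5] = [13, 16, 12]
r2 m[φ0→X10] = [12, 14, 15]
r2 m[φ1→X10] = [19, 15, 22]
r2 m[φ1→X6] = [20, 14, 22]
r2 m[φ2→X5] = [1, 8, 2]
r2 m[X5→φ0] = [1, 8, 2]
r2 m[X5→φ2] = [13, 16, 12]
r2 m[X10→φ0] = [19, 15, 22]
r2 m[X10→φ1] = [12, 14, 15]
r2 m[X6→φ1] = [1, 1, 1]
r3 m[φ0→X5] = [214, 306, 248]
r3 m[φ0→X10] = [57, 43, 65]
r3 m[φ1→X10] = [19, 15, 22]
r3 m[φ1→X6] = [271, 198, 299]
r3 m[φ2→X5] = [1, 8, 2]
r3 m[X5→φ0] = [1, 8, 2]
r3 m[X5→φ2] = [13, 16, 12]
r3 m[X10→φ0] = [19, 15, 22]
r3 m[X10→φ1] = [12, 14, 15]
r3 m[X6→φ1] = [1, 1, 1]
r4 m[φ0→X5] = [214, 306, 248]
r4 m[φ0→X10] = [57, 43, 65]
r4 m[φ1→X10] = [19, 15, 22]
r4 m[φ1→X6] = [271, 198, 299]
r4 m[φ2→X5] = [1, 8, 2]
r4 m[X5→φ0] = [1, 8, 2]
r4 m[X5→φ2] = [214, 306, 248]
r4 m[X10→φ0] = [19, 15, 22]
r4 m[X10→φ1] = [57, 43, 65]
r4 m[X6→φ1] = [1, 1, 1]
r5 m[φ0→X5] = [214, 306, 248]
r5 m[φ0→X10] = [57, 43, 65]
r5 m[φ1→X10] = [19, 15, 22]
r5 m[φ1→X6] = [1068, 820, 1270]
r5 m[φ2→X5] = [1, 8, 2]
r5 m[X5→φ0] = [1, 8, 2]
r5 m[X5→φ2] = [214, 306, 248]
r5 m[X10→φ0] = [19, 15, 22]
r5 m[X10→φ1] = [57, 43, 65]
r5 m[X6→φ1] = [1, 1, 1]
r6 m[φ0→X5] = [214, 306, 248]
r6 m[φ0→X10] = [57, 43, 65]
r6 m[φ1→X10] = [19, 15, 22]
r6 m[φ1→X6] = [1068, 820, 1270]
r6 m[φ2→X5] = [1, 8, 2]
r6 m[X5→φ0] = [1, 8, 2]
r6 m[X5→φ2] = [214, 306, 248]
r6 m[X10→φ0] = [19, 15, 22]
r6 m[X10→φ1] = [57, 43, 65]
r6 m[X6→φ1] = [1, 1, 1]
fixed point reached at round 6
b[X5] = ⊗ incoming = [214, 2448, 496]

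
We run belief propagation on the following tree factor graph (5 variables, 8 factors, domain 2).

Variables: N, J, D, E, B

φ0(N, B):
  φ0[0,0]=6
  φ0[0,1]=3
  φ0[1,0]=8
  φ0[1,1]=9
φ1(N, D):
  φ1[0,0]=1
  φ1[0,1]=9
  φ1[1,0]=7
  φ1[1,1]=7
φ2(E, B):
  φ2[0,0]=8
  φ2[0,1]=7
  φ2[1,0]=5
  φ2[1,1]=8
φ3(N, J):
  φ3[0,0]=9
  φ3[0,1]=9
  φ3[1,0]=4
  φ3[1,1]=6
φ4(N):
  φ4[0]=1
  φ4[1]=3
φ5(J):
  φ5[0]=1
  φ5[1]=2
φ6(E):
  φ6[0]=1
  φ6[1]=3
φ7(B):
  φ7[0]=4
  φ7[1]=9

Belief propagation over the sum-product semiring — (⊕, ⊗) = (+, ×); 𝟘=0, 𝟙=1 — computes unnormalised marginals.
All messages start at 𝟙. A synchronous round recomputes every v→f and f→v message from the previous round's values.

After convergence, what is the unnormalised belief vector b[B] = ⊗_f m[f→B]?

b[B] = [643632, 1913382]

init: all messages = 𝟙 over 2 values
r1 m[φ0→N] = [9, 17]
r1 m[φ0→B] = [14, 12]
r1 m[φ1→N] = [10, 14]
r1 m[φ1→D] = [8, 16]
r1 m[φ2→E] = [15, 13]
r1 m[φ2→B] = [13, 15]
r1 m[φ3→N] = [18, 10]
r1 m[φ3→J] = [13, 15]
r1 m[φ4→N] = [1, 3]
r1 m[φ5→J] = [1, 2]
r1 m[φ6→E] = [1, 3]
r1 m[φ7→B] = [4, 9]
r1 m[N→φ0] = [1, 1]
r1 m[N→φ1] = [1, 1]
r1 m[N→φ3] = [1, 1]
r1 m[N→φ4] = [1, 1]
r1 m[J→φ3] = [1, 1]
r1 m[J→φ5] = [1, 1]
r1 m[D→φ1] = [1, 1]
r1 m[E→φ2] = [1, 1]
r1 m[E→φ6] = [1, 1]
r1 m[B→φ0] = [1, 1]
r1 m[B→φ2] = [1, 1]
r1 m[B→φ7] = [1, 1]
r2 m[φ0→N] = [9, 17]
r2 m[φ0→B] = [14, 12]
r2 m[φ1→N] = [10, 14]
r2 m[φ1→D] = [8, 16]
r2 m[φ2→E] = [15, 13]
r2 m[φ2→B] = [13, 15]
r2 m[φ3→N] = [18, 10]
r2 m[φ3→J] = [13, 15]
r2 m[φ4→N] = [1, 3]
r2 m[φ5→J] = [1, 2]
r2 m[φ6→E] = [1, 3]
r2 m[φ7→B] = [4, 9]
r2 m[N→φ0] = [180, 420]
r2 m[N→φ1] = [162, 510]
r2 m[N→φ3] = [90, 714]
r2 m[N→φ4] = [1620, 2380]
r2 m[J→φ3] = [1, 2]
r2 m[J→φ5] = [13, 15]
r2 m[D→φ1] = [1, 1]
r2 m[E→φ2] = [1, 3]
r2 m[E→φ6] = [15, 13]
r2 m[B→φ0] = [52, 135]
r2 m[B→φ2] = [56, 108]
r2 m[B→φ7] = [182, 180]
r3 m[φ0→N] = [717, 1631]
r3 m[φ0→B] = [4440, 4320]
r3 m[φ1→N] = [10, 14]
r3 m[φ1→D] = [3732, 5028]
r3 m[φ2→E] = [1204, 1144]
r3 m[φ2→B] = [23, 31]
r3 m[φ3→N] = [27, 16]
r3 m[φ3→J] = [3666, 5094]
r3 m[φ4→N] = [1, 3]
r3 m[φ5→J] = [1, 2]
r3 m[φ6→E] = [1, 3]
r3 m[φ7→B] = [4, 9]
r3 m[N→φ0] = [180, 420]
r3 m[N→φ1] = [162, 510]
r3 m[N→φ3] = [90, 714]
r3 m[N→φ4] = [1620, 2380]
r3 m[J→φ3] = [1, 2]
r3 m[J→φ5] = [13, 15]
r3 m[D→φ1] = [1, 1]
r3 m[E→φ2] = [1, 3]
r3 m[E→φ6] = [15, 13]
r3 m[B→φ0] = [52, 135]
r3 m[B→φ2] = [56, 108]
r3 m[B→φ7] = [182, 180]
r4 m[φ0→N] = [717, 1631]
r4 m[φ0→B] = [4440, 4320]
r4 m[φ1→N] = [10, 14]
r4 m[φ1→D] = [3732, 5028]
r4 m[φ2→E] = [1204, 1144]
r4 m[φ2→B] = [23, 31]
r4 m[φ3→N] = [27, 16]
r4 m[φ3→J] = [3666, 5094]
r4 m[φ4→N] = [1, 3]
r4 m[φ5→J] = [1, 2]
r4 m[φ6→E] = [1, 3]
r4 m[φ7→B] = [4, 9]
r4 m[N→φ0] = [270, 672]
r4 m[N→φ1] = [19359, 78288]
r4 m[N→φ3] = [7170, 68502]
r4 m[N→φ4] = [193590, 365344]
r4 m[J→φ3] = [1, 2]
r4 m[J→φ5] = [3666, 5094]
r4 m[D→φ1] = [1, 1]
r4 m[E→φ2] = [1, 3]
r4 m[E→φ6] = [1204, 1144]
r4 m[B→φ0] = [92, 279]
r4 m[B→φ2] = [17760, 38880]
r4 m[B→φ7] = [102120, 133920]
r5 m[φ0→N] = [1389, 3247]
r5 m[φ0→B] = [6996, 6858]
r5 m[φ1→N] = [10, 14]
r5 m[φ1→D] = [567375, 722247]
r5 m[φ2→E] = [414240, 399840]
r5 m[φ2→B] = [23, 31]
r5 m[φ3→N] = [27, 16]
r5 m[φ3→J] = [338538, 475542]
r5 m[φ4→N] = [1, 3]
r5 m[φ5→J] = [1, 2]
r5 m[φ6→E] = [1, 3]
r5 m[φ7→B] = [4, 9]
r5 m[N→φ0] = [270, 672]
r5 m[N→φ1] = [19359, 78288]
r5 m[N→φ3] = [7170, 68502]
r5 m[N→φ4] = [193590, 365344]
r5 m[J→φ3] = [1, 2]
r5 m[J→φ5] = [3666, 5094]
r5 m[D→φ1] = [1, 1]
r5 m[E→φ2] = [1, 3]
r5 m[E→φ6] = [1204, 1144]
r5 m[B→φ0] = [92, 279]
r5 m[B→φ2] = [17760, 38880]
r5 m[B→φ7] = [102120, 133920]
r6 m[φ0→N] = [1389, 3247]
r6 m[φ0→B] = [6996, 6858]
r6 m[φ1→N] = [10, 14]
r6 m[φ1→D] = [567375, 722247]
r6 m[φ2→E] = [414240, 399840]
r6 m[φ2→B] = [23, 31]
r6 m[φ3→N] = [27, 16]
r6 m[φ3→J] = [338538, 475542]
r6 m[φ4→N] = [1, 3]
r6 m[φ5→J] = [1, 2]
r6 m[φ6→E] = [1, 3]
r6 m[φ7→B] = [4, 9]
r6 m[N→φ0] = [270, 672]
r6 m[N→φ1] = [37503, 155856]
r6 m[N→φ3] = [13890, 136374]
r6 m[N→φ4] = [375030, 727328]
r6 m[J→φ3] = [1, 2]
r6 m[J→φ5] = [338538, 475542]
r6 m[D→φ1] = [1, 1]
r6 m[E→φ2] = [1, 3]
r6 m[E→φ6] = [414240, 399840]
r6 m[B→φ0] = [92, 279]
r6 m[B→φ2] = [27984, 61722]
r6 m[B→φ7] = [160908, 212598]
r7 m[φ0→N] = [1389, 3247]
r7 m[φ0→B] = [6996, 6858]
r7 m[φ1→N] = [10, 14]
r7 m[φ1→D] = [1128495, 1428519]
r7 m[φ2→E] = [655926, 633696]
r7 m[φ2→B] = [23, 31]
r7 m[φ3→N] = [27, 16]
r7 m[φ3→J] = [670506, 943254]
r7 m[φ4→N] = [1, 3]
r7 m[φ5→J] = [1, 2]
r7 m[φ6→E] = [1, 3]
r7 m[φ7→B] = [4, 9]
r7 m[N→φ0] = [270, 672]
r7 m[N→φ1] = [37503, 155856]
r7 m[N→φ3] = [13890, 136374]
r7 m[N→φ4] = [375030, 727328]
r7 m[J→φ3] = [1, 2]
r7 m[J→φ5] = [338538, 475542]
r7 m[D→φ1] = [1, 1]
r7 m[E→φ2] = [1, 3]
r7 m[E→φ6] = [414240, 399840]
r7 m[B→φ0] = [92, 279]
r7 m[B→φ2] = [27984, 61722]
r7 m[B→φ7] = [160908, 212598]
r8 m[φ0→N] = [1389, 3247]
r8 m[φ0→B] = [6996, 6858]
r8 m[φ1→N] = [10, 14]
r8 m[φ1→D] = [1128495, 1428519]
r8 m[φ2→E] = [655926, 633696]
r8 m[φ2→B] = [23, 31]
r8 m[φ3→N] = [27, 16]
r8 m[φ3→J] = [670506, 943254]
r8 m[φ4→N] = [1, 3]
r8 m[φ5→J] = [1, 2]
r8 m[φ6→E] = [1, 3]
r8 m[φ7→B] = [4, 9]
r8 m[N→φ0] = [270, 672]
r8 m[N→φ1] = [37503, 155856]
r8 m[N→φ3] = [13890, 136374]
r8 m[N→φ4] = [375030, 727328]
r8 m[J→φ3] = [1, 2]
r8 m[J→φ5] = [670506, 943254]
r8 m[D→φ1] = [1, 1]
r8 m[E→φ2] = [1, 3]
r8 m[E→φ6] = [655926, 633696]
r8 m[B→φ0] = [92, 279]
r8 m[B→φ2] = [27984, 61722]
r8 m[B→φ7] = [160908, 212598]
r9 m[φ0→N] = [1389, 3247]
r9 m[φ0→B] = [6996, 6858]
r9 m[φ1→N] = [10, 14]
r9 m[φ1→D] = [1128495, 1428519]
r9 m[φ2→E] = [655926, 633696]
r9 m[φ2→B] = [23, 31]
r9 m[φ3→N] = [27, 16]
r9 m[φ3→J] = [670506, 943254]
r9 m[φ4→N] = [1, 3]
r9 m[φ5→J] = [1, 2]
r9 m[φ6→E] = [1, 3]
r9 m[φ7→B] = [4, 9]
r9 m[N→φ0] = [270, 672]
r9 m[N→φ1] = [37503, 155856]
r9 m[N→φ3] = [13890, 136374]
r9 m[N→φ4] = [375030, 727328]
r9 m[J→φ3] = [1, 2]
r9 m[J→φ5] = [670506, 943254]
r9 m[D→φ1] = [1, 1]
r9 m[E→φ2] = [1, 3]
r9 m[E→φ6] = [655926, 633696]
r9 m[B→φ0] = [92, 279]
r9 m[B→φ2] = [27984, 61722]
r9 m[B→φ7] = [160908, 212598]
fixed point reached at round 9
b[B] = ⊗ incoming = [643632, 1913382]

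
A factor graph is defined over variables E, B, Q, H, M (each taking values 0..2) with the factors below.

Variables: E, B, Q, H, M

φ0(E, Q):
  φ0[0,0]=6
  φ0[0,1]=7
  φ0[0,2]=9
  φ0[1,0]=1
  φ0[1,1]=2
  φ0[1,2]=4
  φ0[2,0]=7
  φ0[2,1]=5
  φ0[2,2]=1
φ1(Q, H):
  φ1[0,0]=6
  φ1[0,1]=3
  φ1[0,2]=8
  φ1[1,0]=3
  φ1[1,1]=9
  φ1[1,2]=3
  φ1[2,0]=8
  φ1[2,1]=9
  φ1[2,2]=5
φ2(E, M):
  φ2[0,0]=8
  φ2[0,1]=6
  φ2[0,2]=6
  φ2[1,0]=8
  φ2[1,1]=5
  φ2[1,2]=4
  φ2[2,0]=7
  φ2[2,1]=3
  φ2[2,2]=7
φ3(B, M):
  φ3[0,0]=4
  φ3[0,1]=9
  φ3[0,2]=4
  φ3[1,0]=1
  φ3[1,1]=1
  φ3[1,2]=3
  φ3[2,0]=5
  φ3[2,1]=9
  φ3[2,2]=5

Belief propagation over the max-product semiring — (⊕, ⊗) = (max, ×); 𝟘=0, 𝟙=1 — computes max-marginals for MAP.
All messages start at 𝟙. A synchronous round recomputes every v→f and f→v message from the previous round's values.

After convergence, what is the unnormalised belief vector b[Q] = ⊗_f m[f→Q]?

b[Q] = [2592, 3402, 4374]

init: all messages = 𝟙 over 3 values
r1 m[φ0→E] = [9, 4, 7]
r1 m[φ0→Q] = [7, 7, 9]
r1 m[φ1→Q] = [8, 9, 9]
r1 m[φ1→H] = [8, 9, 8]
r1 m[φ2→E] = [8, 8, 7]
r1 m[φ2→M] = [8, 6, 7]
r1 m[φ3→B] = [9, 3, 9]
r1 m[φ3→M] = [5, 9, 5]
r1 m[E→φ0] = [1, 1, 1]
r1 m[E→φ2] = [1, 1, 1]
r1 m[B→φ3] = [1, 1, 1]
r1 m[Q→φ0] = [1, 1, 1]
r1 m[Q→φ1] = [1, 1, 1]
r1 m[H→φ1] = [1, 1, 1]
r1 m[M→φ2] = [1, 1, 1]
r1 m[M→φ3] = [1, 1, 1]
r2 m[φ0→E] = [9, 4, 7]
r2 m[φ0→Q] = [7, 7, 9]
r2 m[φ1→Q] = [8, 9, 9]
r2 m[φ1→H] = [8, 9, 8]
r2 m[φ2→E] = [8, 8, 7]
r2 m[φ2→M] = [8, 6, 7]
r2 m[φ3→B] = [9, 3, 9]
r2 m[φ3→M] = [5, 9, 5]
r2 m[E→φ0] = [8, 8, 7]
r2 m[E→φ2] = [9, 4, 7]
r2 m[B→φ3] = [1, 1, 1]
r2 m[Q→φ0] = [8, 9, 9]
r2 m[Q→φ1] = [7, 7, 9]
r2 m[H→φ1] = [1, 1, 1]
r2 m[M→φ2] = [5, 9, 5]
r2 m[M→φ3] = [8, 6, 7]
r3 m[φ0→E] = [81, 36, 56]
r3 m[φ0→Q] = [49, 56, 72]
r3 m[φ1→Q] = [8, 9, 9]
r3 m[φ1→H] = [72, 81, 56]
r3 m[φ2→E] = [54, 45, 35]
r3 m[φ2→M] = [72, 54, 54]
r3 m[φ3→B] = [54, 21, 54]
r3 m[φ3→M] = [5, 9, 5]
r3 m[E→φ0] = [8, 8, 7]
r3 m[E→φ2] = [9, 4, 7]
r3 m[B→φ3] = [1, 1, 1]
r3 m[Q→φ0] = [8, 9, 9]
r3 m[Q→φ1] = [7, 7, 9]
r3 m[H→φ1] = [1, 1, 1]
r3 m[M→φ2] = [5, 9, 5]
r3 m[M→φ3] = [8, 6, 7]
r4 m[φ0→E] = [81, 36, 56]
r4 m[φ0→Q] = [49, 56, 72]
r4 m[φ1→Q] = [8, 9, 9]
r4 m[φ1→H] = [72, 81, 56]
r4 m[φ2→E] = [54, 45, 35]
r4 m[φ2→M] = [72, 54, 54]
r4 m[φ3→B] = [54, 21, 54]
r4 m[φ3→M] = [5, 9, 5]
r4 m[E→φ0] = [54, 45, 35]
r4 m[E→φ2] = [81, 36, 56]
r4 m[B→φ3] = [1, 1, 1]
r4 m[Q→φ0] = [8, 9, 9]
r4 m[Q→φ1] = [49, 56, 72]
r4 m[H→φ1] = [1, 1, 1]
r4 m[M→φ2] = [5, 9, 5]
r4 m[M→φ3] = [72, 54, 54]
r5 m[φ0→E] = [81, 36, 56]
r5 m[φ0→Q] = [324, 378, 486]
r5 m[φ1→Q] = [8, 9, 9]
r5 m[φ1→H] = [576, 648, 392]
r5 m[φ2→E] = [54, 45, 35]
r5 m[φ2→M] = [648, 486, 486]
r5 m[φ3→B] = [486, 162, 486]
r5 m[φ3→M] = [5, 9, 5]
r5 m[E→φ0] = [54, 45, 35]
r5 m[E→φ2] = [81, 36, 56]
r5 m[B→φ3] = [1, 1, 1]
r5 m[Q→φ0] = [8, 9, 9]
r5 m[Q→φ1] = [49, 56, 72]
r5 m[H→φ1] = [1, 1, 1]
r5 m[M→φ2] = [5, 9, 5]
r5 m[M→φ3] = [72, 54, 54]
r6 m[φ0→E] = [81, 36, 56]
r6 m[φ0→Q] = [324, 378, 486]
r6 m[φ1→Q] = [8, 9, 9]
r6 m[φ1→H] = [576, 648, 392]
r6 m[φ2→E] = [54, 45, 35]
r6 m[φ2→M] = [648, 486, 486]
r6 m[φ3→B] = [486, 162, 486]
r6 m[φ3→M] = [5, 9, 5]
r6 m[E→φ0] = [54, 45, 35]
r6 m[E→φ2] = [81, 36, 56]
r6 m[B→φ3] = [1, 1, 1]
r6 m[Q→φ0] = [8, 9, 9]
r6 m[Q→φ1] = [324, 378, 486]
r6 m[H→φ1] = [1, 1, 1]
r6 m[M→φ2] = [5, 9, 5]
r6 m[M→φ3] = [648, 486, 486]
r7 m[φ0→E] = [81, 36, 56]
r7 m[φ0→Q] = [324, 378, 486]
r7 m[φ1→Q] = [8, 9, 9]
r7 m[φ1→H] = [3888, 4374, 2592]
r7 m[φ2→E] = [54, 45, 35]
r7 m[φ2→M] = [648, 486, 486]
r7 m[φ3→B] = [4374, 1458, 4374]
r7 m[φ3→M] = [5, 9, 5]
r7 m[E→φ0] = [54, 45, 35]
r7 m[E→φ2] = [81, 36, 56]
r7 m[B→φ3] = [1, 1, 1]
r7 m[Q→φ0] = [8, 9, 9]
r7 m[Q→φ1] = [324, 378, 486]
r7 m[H→φ1] = [1, 1, 1]
r7 m[M→φ2] = [5, 9, 5]
r7 m[M→φ3] = [648, 486, 486]
r8 m[φ0→E] = [81, 36, 56]
r8 m[φ0→Q] = [324, 378, 486]
r8 m[φ1→Q] = [8, 9, 9]
r8 m[φ1→H] = [3888, 4374, 2592]
r8 m[φ2→E] = [54, 45, 35]
r8 m[φ2→M] = [648, 486, 486]
r8 m[φ3→B] = [4374, 1458, 4374]
r8 m[φ3→M] = [5, 9, 5]
r8 m[E→φ0] = [54, 45, 35]
r8 m[E→φ2] = [81, 36, 56]
r8 m[B→φ3] = [1, 1, 1]
r8 m[Q→φ0] = [8, 9, 9]
r8 m[Q→φ1] = [324, 378, 486]
r8 m[H→φ1] = [1, 1, 1]
r8 m[M→φ2] = [5, 9, 5]
r8 m[M→φ3] = [648, 486, 486]
fixed point reached at round 8
b[Q] = ⊗ incoming = [2592, 3402, 4374]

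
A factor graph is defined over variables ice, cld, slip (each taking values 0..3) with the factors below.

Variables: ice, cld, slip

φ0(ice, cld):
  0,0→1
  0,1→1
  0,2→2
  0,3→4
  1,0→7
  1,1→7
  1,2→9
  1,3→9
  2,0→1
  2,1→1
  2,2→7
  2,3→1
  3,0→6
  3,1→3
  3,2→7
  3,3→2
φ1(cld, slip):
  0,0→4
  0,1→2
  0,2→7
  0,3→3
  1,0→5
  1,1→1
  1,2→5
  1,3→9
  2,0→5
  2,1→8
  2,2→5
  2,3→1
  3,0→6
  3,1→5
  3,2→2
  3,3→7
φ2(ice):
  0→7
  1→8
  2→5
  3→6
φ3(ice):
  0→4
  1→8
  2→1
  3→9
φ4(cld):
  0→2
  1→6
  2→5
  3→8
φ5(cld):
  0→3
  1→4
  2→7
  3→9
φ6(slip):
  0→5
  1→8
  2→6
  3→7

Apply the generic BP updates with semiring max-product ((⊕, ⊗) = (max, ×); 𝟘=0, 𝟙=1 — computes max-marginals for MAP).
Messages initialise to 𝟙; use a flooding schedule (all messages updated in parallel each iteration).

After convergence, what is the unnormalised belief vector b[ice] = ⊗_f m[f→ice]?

b[ice] = [395136, 2032128, 78400, 846720]

init: all messages = 𝟙 over 4 values
r1 m[φ0→ice] = [4, 9, 7, 7]
r1 m[φ0→cld] = [7, 7, 9, 9]
r1 m[φ1→cld] = [7, 9, 8, 7]
r1 m[φ1→slip] = [6, 8, 7, 9]
r1 m[φ2→ice] = [7, 8, 5, 6]
r1 m[φ3→ice] = [4, 8, 1, 9]
r1 m[φ4→cld] = [2, 6, 5, 8]
r1 m[φ5→cld] = [3, 4, 7, 9]
r1 m[φ6→slip] = [5, 8, 6, 7]
r1 m[ice→φ0] = [1, 1, 1, 1]
r1 m[ice→φ2] = [1, 1, 1, 1]
r1 m[ice→φ3] = [1, 1, 1, 1]
r1 m[cld→φ0] = [1, 1, 1, 1]
r1 m[cld→φ1] = [1, 1, 1, 1]
r1 m[cld→φ4] = [1, 1, 1, 1]
r1 m[cld→φ5] = [1, 1, 1, 1]
r1 m[slip→φ1] = [1, 1, 1, 1]
r1 m[slip→φ6] = [1, 1, 1, 1]
r2 m[φ0→ice] = [4, 9, 7, 7]
r2 m[φ0→cld] = [7, 7, 9, 9]
r2 m[φ1→cld] = [7, 9, 8, 7]
r2 m[φ1→slip] = [6, 8, 7, 9]
r2 m[φ2→ice] = [7, 8, 5, 6]
r2 m[φ3→ice] = [4, 8, 1, 9]
r2 m[φ4→cld] = [2, 6, 5, 8]
r2 m[φ5→cld] = [3, 4, 7, 9]
r2 m[φ6→slip] = [5, 8, 6, 7]
r2 m[ice→φ0] = [28, 64, 5, 54]
r2 m[ice→φ2] = [16, 72, 7, 63]
r2 m[ice→φ3] = [28, 72, 35, 42]
r2 m[cld→φ0] = [42, 216, 280, 504]
r2 m[cld→φ1] = [42, 168, 315, 648]
r2 m[cld→φ4] = [147, 252, 504, 567]
r2 m[cld→φ5] = [98, 378, 360, 504]
r2 m[slip→φ1] = [5, 8, 6, 7]
r2 m[slip→φ6] = [6, 8, 7, 9]
r3 m[φ0→ice] = [2016, 4536, 1960, 1960]
r3 m[φ0→cld] = [448, 448, 576, 576]
r3 m[φ1→cld] = [42, 63, 64, 49]
r3 m[φ1→slip] = [3888, 3240, 1575, 4536]
r3 m[φ2→ice] = [7, 8, 5, 6]
r3 m[φ3→ice] = [4, 8, 1, 9]
r3 m[φ4→cld] = [2, 6, 5, 8]
r3 m[φ5→cld] = [3, 4, 7, 9]
r3 m[φ6→slip] = [5, 8, 6, 7]
r3 m[ice→φ0] = [28, 64, 5, 54]
r3 m[ice→φ2] = [16, 72, 7, 63]
r3 m[ice→φ3] = [28, 72, 35, 42]
r3 m[cld→φ0] = [42, 216, 280, 504]
r3 m[cld→φ1] = [42, 168, 315, 648]
r3 m[cld→φ4] = [147, 252, 504, 567]
r3 m[cld→φ5] = [98, 378, 360, 504]
r3 m[slip→φ1] = [5, 8, 6, 7]
r3 m[slip→φ6] = [6, 8, 7, 9]
r4 m[φ0→ice] = [2016, 4536, 1960, 1960]
r4 m[φ0→cld] = [448, 448, 576, 576]
r4 m[φ1→cld] = [42, 63, 64, 49]
r4 m[φ1→slip] = [3888, 3240, 1575, 4536]
r4 m[φ2→ice] = [7, 8, 5, 6]
r4 m[φ3→ice] = [4, 8, 1, 9]
r4 m[φ4→cld] = [2, 6, 5, 8]
r4 m[φ5→cld] = [3, 4, 7, 9]
r4 m[φ6→slip] = [5, 8, 6, 7]
r4 m[ice→φ0] = [28, 64, 5, 54]
r4 m[ice→φ2] = [8064, 36288, 1960, 17640]
r4 m[ice→φ3] = [14112, 36288, 9800, 11760]
r4 m[cld→φ0] = [252, 1512, 2240, 3528]
r4 m[cld→φ1] = [2688, 10752, 20160, 41472]
r4 m[cld→φ4] = [56448, 112896, 258048, 254016]
r4 m[cld→φ5] = [37632, 169344, 184320, 225792]
r4 m[slip→φ1] = [5, 8, 6, 7]
r4 m[slip→φ6] = [3888, 3240, 1575, 4536]
r5 m[φ0→ice] = [14112, 31752, 15680, 15680]
r5 m[φ0→cld] = [448, 448, 576, 576]
r5 m[φ1→cld] = [42, 63, 64, 49]
r5 m[φ1→slip] = [248832, 207360, 100800, 290304]
r5 m[φ2→ice] = [7, 8, 5, 6]
r5 m[φ3→ice] = [4, 8, 1, 9]
r5 m[φ4→cld] = [2, 6, 5, 8]
r5 m[φ5→cld] = [3, 4, 7, 9]
r5 m[φ6→slip] = [5, 8, 6, 7]
r5 m[ice→φ0] = [28, 64, 5, 54]
r5 m[ice→φ2] = [8064, 36288, 1960, 17640]
r5 m[ice→φ3] = [14112, 36288, 9800, 11760]
r5 m[cld→φ0] = [252, 1512, 2240, 3528]
r5 m[cld→φ1] = [2688, 10752, 20160, 41472]
r5 m[cld→φ4] = [56448, 112896, 258048, 254016]
r5 m[cld→φ5] = [37632, 169344, 184320, 225792]
r5 m[slip→φ1] = [5, 8, 6, 7]
r5 m[slip→φ6] = [3888, 3240, 1575, 4536]
r6 m[φ0→ice] = [14112, 31752, 15680, 15680]
r6 m[φ0→cld] = [448, 448, 576, 576]
r6 m[φ1→cld] = [42, 63, 64, 49]
r6 m[φ1→slip] = [248832, 207360, 100800, 290304]
r6 m[φ2→ice] = [7, 8, 5, 6]
r6 m[φ3→ice] = [4, 8, 1, 9]
r6 m[φ4→cld] = [2, 6, 5, 8]
r6 m[φ5→cld] = [3, 4, 7, 9]
r6 m[φ6→slip] = [5, 8, 6, 7]
r6 m[ice→φ0] = [28, 64, 5, 54]
r6 m[ice→φ2] = [56448, 254016, 15680, 141120]
r6 m[ice→φ3] = [98784, 254016, 78400, 94080]
r6 m[cld→φ0] = [252, 1512, 2240, 3528]
r6 m[cld→φ1] = [2688, 10752, 20160, 41472]
r6 m[cld→φ4] = [56448, 112896, 258048, 254016]
r6 m[cld→φ5] = [37632, 169344, 184320, 225792]
r6 m[slip→φ1] = [5, 8, 6, 7]
r6 m[slip→φ6] = [248832, 207360, 100800, 290304]
r7 m[φ0→ice] = [14112, 31752, 15680, 15680]
r7 m[φ0→cld] = [448, 448, 576, 576]
r7 m[φ1→cld] = [42, 63, 64, 49]
r7 m[φ1→slip] = [248832, 207360, 100800, 290304]
r7 m[φ2→ice] = [7, 8, 5, 6]
r7 m[φ3→ice] = [4, 8, 1, 9]
r7 m[φ4→cld] = [2, 6, 5, 8]
r7 m[φ5→cld] = [3, 4, 7, 9]
r7 m[φ6→slip] = [5, 8, 6, 7]
r7 m[ice→φ0] = [28, 64, 5, 54]
r7 m[ice→φ2] = [56448, 254016, 15680, 141120]
r7 m[ice→φ3] = [98784, 254016, 78400, 94080]
r7 m[cld→φ0] = [252, 1512, 2240, 3528]
r7 m[cld→φ1] = [2688, 10752, 20160, 41472]
r7 m[cld→φ4] = [56448, 112896, 258048, 254016]
r7 m[cld→φ5] = [37632, 169344, 184320, 225792]
r7 m[slip→φ1] = [5, 8, 6, 7]
r7 m[slip→φ6] = [248832, 207360, 100800, 290304]
fixed point reached at round 7
b[ice] = ⊗ incoming = [395136, 2032128, 78400, 846720]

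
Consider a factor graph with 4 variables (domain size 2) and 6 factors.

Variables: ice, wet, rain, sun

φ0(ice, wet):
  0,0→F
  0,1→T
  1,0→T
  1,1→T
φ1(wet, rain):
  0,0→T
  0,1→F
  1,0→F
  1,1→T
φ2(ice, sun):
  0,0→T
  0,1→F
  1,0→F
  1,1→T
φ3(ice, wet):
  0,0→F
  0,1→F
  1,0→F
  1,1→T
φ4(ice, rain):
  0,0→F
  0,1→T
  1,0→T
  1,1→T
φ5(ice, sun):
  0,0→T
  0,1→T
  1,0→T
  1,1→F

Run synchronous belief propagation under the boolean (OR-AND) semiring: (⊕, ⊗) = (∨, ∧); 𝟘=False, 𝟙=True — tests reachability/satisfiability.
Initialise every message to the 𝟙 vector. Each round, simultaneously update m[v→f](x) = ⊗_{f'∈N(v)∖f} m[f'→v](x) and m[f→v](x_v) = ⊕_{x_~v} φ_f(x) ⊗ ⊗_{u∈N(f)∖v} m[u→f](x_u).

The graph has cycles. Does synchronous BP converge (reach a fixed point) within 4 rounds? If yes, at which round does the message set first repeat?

init: all messages = 𝟙 over 2 values
r1 m[φ0→ice] = [T, T]
r1 m[φ0→wet] = [T, T]
r1 m[φ1→wet] = [T, T]
r1 m[φ1→rain] = [T, T]
r1 m[φ2→ice] = [T, T]
r1 m[φ2→sun] = [T, T]
r1 m[φ3→ice] = [F, T]
r1 m[φ3→wet] = [F, T]
r1 m[φ4→ice] = [T, T]
r1 m[φ4→rain] = [T, T]
r1 m[φ5→ice] = [T, T]
r1 m[φ5→sun] = [T, T]
r1 m[ice→φ0] = [T, T]
r1 m[ice→φ2] = [T, T]
r1 m[ice→φ3] = [T, T]
r1 m[ice→φ4] = [T, T]
r1 m[ice→φ5] = [T, T]
r1 m[wet→φ0] = [T, T]
r1 m[wet→φ1] = [T, T]
r1 m[wet→φ3] = [T, T]
r1 m[rain→φ1] = [T, T]
r1 m[rain→φ4] = [T, T]
r1 m[sun→φ2] = [T, T]
r1 m[sun→φ5] = [T, T]
r2 m[φ0→ice] = [T, T]
r2 m[φ0→wet] = [T, T]
r2 m[φ1→wet] = [T, T]
r2 m[φ1→rain] = [T, T]
r2 m[φ2→ice] = [T, T]
r2 m[φ2→sun] = [T, T]
r2 m[φ3→ice] = [F, T]
r2 m[φ3→wet] = [F, T]
r2 m[φ4→ice] = [T, T]
r2 m[φ4→rain] = [T, T]
r2 m[φ5→ice] = [T, T]
r2 m[φ5→sun] = [T, T]
r2 m[ice→φ0] = [F, T]
r2 m[ice→φ2] = [F, T]
r2 m[ice→φ3] = [T, T]
r2 m[ice→φ4] = [F, T]
r2 m[ice→φ5] = [F, T]
r2 m[wet→φ0] = [F, T]
r2 m[wet→φ1] = [F, T]
r2 m[wet→φ3] = [T, T]
r2 m[rain→φ1] = [T, T]
r2 m[rain→φ4] = [T, T]
r2 m[sun→φ2] = [T, T]
r2 m[sun→φ5] = [T, T]
r3 m[φ0→ice] = [T, T]
r3 m[φ0→wet] = [T, T]
r3 m[φ1→wet] = [T, T]
r3 m[φ1→rain] = [F, T]
r3 m[φ2→ice] = [T, T]
r3 m[φ2→sun] = [F, T]
r3 m[φ3→ice] = [F, T]
r3 m[φ3→wet] = [F, T]
r3 m[φ4→ice] = [T, T]
r3 m[φ4→rain] = [T, T]
r3 m[φ5→ice] = [T, T]
r3 m[φ5→sun] = [T, F]
r3 m[ice→φ0] = [F, T]
r3 m[ice→φ2] = [F, T]
r3 m[ice→φ3] = [T, T]
r3 m[ice→φ4] = [F, T]
r3 m[ice→φ5] = [F, T]
r3 m[wet→φ0] = [F, T]
r3 m[wet→φ1] = [F, T]
r3 m[wet→φ3] = [T, T]
r3 m[rain→φ1] = [T, T]
r3 m[rain→φ4] = [T, T]
r3 m[sun→φ2] = [T, T]
r3 m[sun→φ5] = [T, T]
r4 m[φ0→ice] = [T, T]
r4 m[φ0→wet] = [T, T]
r4 m[φ1→wet] = [T, T]
r4 m[φ1→rain] = [F, T]
r4 m[φ2→ice] = [T, T]
r4 m[φ2→sun] = [F, T]
r4 m[φ3→ice] = [F, T]
r4 m[φ3→wet] = [F, T]
r4 m[φ4→ice] = [T, T]
r4 m[φ4→rain] = [T, T]
r4 m[φ5→ice] = [T, T]
r4 m[φ5→sun] = [T, F]
r4 m[ice→φ0] = [F, T]
r4 m[ice→φ2] = [F, T]
r4 m[ice→φ3] = [T, T]
r4 m[ice→φ4] = [F, T]
r4 m[ice→φ5] = [F, T]
r4 m[wet→φ0] = [F, T]
r4 m[wet→φ1] = [F, T]
r4 m[wet→φ3] = [T, T]
r4 m[rain→φ1] = [T, T]
r4 m[rain→φ4] = [F, T]
r4 m[sun→φ2] = [T, F]
r4 m[sun→φ5] = [F, T]
no fixed point within 4 rounds

NOT CONVERGED within 4 rounds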